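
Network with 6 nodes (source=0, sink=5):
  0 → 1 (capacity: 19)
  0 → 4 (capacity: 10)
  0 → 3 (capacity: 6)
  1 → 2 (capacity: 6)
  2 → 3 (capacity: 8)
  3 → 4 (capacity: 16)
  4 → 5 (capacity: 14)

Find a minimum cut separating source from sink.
Min cut value = 14, edges: (4,5)

Min cut value: 14
Partition: S = [0, 1, 2, 3, 4], T = [5]
Cut edges: (4,5)

By max-flow min-cut theorem, max flow = min cut = 14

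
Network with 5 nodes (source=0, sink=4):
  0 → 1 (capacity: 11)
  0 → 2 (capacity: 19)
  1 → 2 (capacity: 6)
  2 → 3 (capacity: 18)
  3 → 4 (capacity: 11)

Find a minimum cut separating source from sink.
Min cut value = 11, edges: (3,4)

Min cut value: 11
Partition: S = [0, 1, 2, 3], T = [4]
Cut edges: (3,4)

By max-flow min-cut theorem, max flow = min cut = 11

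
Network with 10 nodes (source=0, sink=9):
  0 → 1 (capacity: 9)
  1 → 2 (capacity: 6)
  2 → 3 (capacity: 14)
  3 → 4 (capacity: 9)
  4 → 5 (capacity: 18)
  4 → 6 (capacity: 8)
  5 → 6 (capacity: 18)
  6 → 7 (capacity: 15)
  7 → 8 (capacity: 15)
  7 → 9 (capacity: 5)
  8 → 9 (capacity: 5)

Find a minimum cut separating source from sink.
Min cut value = 6, edges: (1,2)

Min cut value: 6
Partition: S = [0, 1], T = [2, 3, 4, 5, 6, 7, 8, 9]
Cut edges: (1,2)

By max-flow min-cut theorem, max flow = min cut = 6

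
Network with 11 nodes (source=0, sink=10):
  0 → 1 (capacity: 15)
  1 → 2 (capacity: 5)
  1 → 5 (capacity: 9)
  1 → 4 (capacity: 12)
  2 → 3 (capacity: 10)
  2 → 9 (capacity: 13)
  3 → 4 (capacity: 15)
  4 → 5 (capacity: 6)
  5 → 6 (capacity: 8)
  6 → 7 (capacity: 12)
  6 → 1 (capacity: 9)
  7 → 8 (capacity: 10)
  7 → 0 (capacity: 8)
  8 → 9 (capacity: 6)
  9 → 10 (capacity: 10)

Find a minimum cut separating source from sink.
Min cut value = 10, edges: (9,10)

Min cut value: 10
Partition: S = [0, 1, 2, 3, 4, 5, 6, 7, 8, 9], T = [10]
Cut edges: (9,10)

By max-flow min-cut theorem, max flow = min cut = 10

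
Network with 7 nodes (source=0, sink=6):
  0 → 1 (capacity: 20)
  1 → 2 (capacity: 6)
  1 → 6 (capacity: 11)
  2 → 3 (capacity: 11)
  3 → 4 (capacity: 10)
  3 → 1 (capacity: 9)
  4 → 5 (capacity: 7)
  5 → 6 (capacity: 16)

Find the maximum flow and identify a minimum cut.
Max flow = 17, Min cut edges: (1,2), (1,6)

Maximum flow: 17
Minimum cut: (1,2), (1,6)
Partition: S = [0, 1], T = [2, 3, 4, 5, 6]

Max-flow min-cut theorem verified: both equal 17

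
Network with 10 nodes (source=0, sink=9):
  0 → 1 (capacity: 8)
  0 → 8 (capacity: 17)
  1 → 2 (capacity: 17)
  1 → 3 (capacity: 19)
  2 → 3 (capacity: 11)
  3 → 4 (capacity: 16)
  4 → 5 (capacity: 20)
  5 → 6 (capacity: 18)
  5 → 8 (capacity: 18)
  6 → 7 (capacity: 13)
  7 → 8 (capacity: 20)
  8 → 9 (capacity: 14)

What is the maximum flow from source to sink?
Maximum flow = 14

Max flow: 14

Flow assignment:
  0 → 1: 8/8
  0 → 8: 6/17
  1 → 3: 8/19
  3 → 4: 8/16
  4 → 5: 8/20
  5 → 8: 8/18
  8 → 9: 14/14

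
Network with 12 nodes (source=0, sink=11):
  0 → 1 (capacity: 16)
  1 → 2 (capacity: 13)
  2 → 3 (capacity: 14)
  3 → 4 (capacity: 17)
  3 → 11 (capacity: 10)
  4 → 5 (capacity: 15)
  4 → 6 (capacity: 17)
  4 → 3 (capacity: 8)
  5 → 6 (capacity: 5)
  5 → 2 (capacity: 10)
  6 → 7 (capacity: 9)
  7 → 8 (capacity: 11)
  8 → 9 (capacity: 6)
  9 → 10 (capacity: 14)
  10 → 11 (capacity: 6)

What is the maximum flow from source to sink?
Maximum flow = 13

Max flow: 13

Flow assignment:
  0 → 1: 13/16
  1 → 2: 13/13
  2 → 3: 13/14
  3 → 4: 3/17
  3 → 11: 10/10
  4 → 5: 3/15
  5 → 6: 3/5
  6 → 7: 3/9
  7 → 8: 3/11
  8 → 9: 3/6
  9 → 10: 3/14
  10 → 11: 3/6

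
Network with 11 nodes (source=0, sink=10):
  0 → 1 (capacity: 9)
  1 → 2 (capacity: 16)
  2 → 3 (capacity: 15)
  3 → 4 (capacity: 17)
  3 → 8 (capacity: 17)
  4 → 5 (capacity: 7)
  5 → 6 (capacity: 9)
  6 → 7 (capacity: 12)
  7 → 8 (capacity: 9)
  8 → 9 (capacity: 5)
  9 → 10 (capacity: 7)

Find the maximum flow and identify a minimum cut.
Max flow = 5, Min cut edges: (8,9)

Maximum flow: 5
Minimum cut: (8,9)
Partition: S = [0, 1, 2, 3, 4, 5, 6, 7, 8], T = [9, 10]

Max-flow min-cut theorem verified: both equal 5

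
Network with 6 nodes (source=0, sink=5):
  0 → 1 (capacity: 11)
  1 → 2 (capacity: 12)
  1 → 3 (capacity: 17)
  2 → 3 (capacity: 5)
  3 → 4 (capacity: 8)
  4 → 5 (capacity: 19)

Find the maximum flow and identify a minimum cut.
Max flow = 8, Min cut edges: (3,4)

Maximum flow: 8
Minimum cut: (3,4)
Partition: S = [0, 1, 2, 3], T = [4, 5]

Max-flow min-cut theorem verified: both equal 8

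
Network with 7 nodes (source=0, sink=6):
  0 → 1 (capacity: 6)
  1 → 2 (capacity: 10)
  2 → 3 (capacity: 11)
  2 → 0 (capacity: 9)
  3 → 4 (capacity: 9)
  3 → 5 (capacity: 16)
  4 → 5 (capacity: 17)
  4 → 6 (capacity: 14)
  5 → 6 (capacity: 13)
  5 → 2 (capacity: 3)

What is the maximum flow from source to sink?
Maximum flow = 6

Max flow: 6

Flow assignment:
  0 → 1: 6/6
  1 → 2: 6/10
  2 → 3: 6/11
  3 → 4: 6/9
  4 → 6: 6/14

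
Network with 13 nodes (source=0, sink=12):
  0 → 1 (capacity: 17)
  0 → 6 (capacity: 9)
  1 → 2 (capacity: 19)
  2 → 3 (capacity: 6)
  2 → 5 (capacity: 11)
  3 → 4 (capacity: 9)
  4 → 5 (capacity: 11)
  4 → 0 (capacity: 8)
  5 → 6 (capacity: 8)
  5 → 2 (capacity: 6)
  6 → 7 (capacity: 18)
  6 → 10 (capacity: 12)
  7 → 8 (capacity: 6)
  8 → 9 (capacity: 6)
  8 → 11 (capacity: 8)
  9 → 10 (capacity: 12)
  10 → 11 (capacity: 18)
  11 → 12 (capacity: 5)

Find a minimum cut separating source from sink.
Min cut value = 5, edges: (11,12)

Min cut value: 5
Partition: S = [0, 1, 2, 3, 4, 5, 6, 7, 8, 9, 10, 11], T = [12]
Cut edges: (11,12)

By max-flow min-cut theorem, max flow = min cut = 5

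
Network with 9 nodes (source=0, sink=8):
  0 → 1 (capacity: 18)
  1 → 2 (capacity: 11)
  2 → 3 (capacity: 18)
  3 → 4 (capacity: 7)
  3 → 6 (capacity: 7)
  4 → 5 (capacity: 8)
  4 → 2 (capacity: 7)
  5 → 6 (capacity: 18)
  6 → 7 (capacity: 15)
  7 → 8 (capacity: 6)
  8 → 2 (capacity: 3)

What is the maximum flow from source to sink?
Maximum flow = 6

Max flow: 6

Flow assignment:
  0 → 1: 6/18
  1 → 2: 6/11
  2 → 3: 6/18
  3 → 4: 4/7
  3 → 6: 2/7
  4 → 5: 4/8
  5 → 6: 4/18
  6 → 7: 6/15
  7 → 8: 6/6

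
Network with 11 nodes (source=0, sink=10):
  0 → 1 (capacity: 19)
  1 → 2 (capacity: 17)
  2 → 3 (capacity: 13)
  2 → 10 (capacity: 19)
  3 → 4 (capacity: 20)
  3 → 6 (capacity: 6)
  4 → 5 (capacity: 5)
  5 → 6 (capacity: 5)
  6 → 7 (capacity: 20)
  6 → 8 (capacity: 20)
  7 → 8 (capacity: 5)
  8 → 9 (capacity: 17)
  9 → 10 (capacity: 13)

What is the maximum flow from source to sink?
Maximum flow = 17

Max flow: 17

Flow assignment:
  0 → 1: 17/19
  1 → 2: 17/17
  2 → 10: 17/19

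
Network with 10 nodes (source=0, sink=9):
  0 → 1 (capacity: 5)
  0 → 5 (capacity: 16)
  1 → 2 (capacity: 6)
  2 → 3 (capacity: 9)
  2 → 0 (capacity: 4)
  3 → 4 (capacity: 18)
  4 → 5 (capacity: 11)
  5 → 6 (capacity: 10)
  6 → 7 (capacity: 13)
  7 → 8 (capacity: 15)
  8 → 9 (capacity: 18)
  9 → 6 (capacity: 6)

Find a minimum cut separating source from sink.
Min cut value = 10, edges: (5,6)

Min cut value: 10
Partition: S = [0, 1, 2, 3, 4, 5], T = [6, 7, 8, 9]
Cut edges: (5,6)

By max-flow min-cut theorem, max flow = min cut = 10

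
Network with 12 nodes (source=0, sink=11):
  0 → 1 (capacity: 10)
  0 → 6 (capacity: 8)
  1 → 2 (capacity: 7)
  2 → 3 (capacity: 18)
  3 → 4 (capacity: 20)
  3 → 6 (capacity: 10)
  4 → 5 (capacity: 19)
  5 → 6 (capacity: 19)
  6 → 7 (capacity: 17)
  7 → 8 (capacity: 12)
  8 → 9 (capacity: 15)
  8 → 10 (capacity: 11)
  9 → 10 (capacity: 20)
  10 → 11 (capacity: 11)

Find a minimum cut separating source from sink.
Min cut value = 11, edges: (10,11)

Min cut value: 11
Partition: S = [0, 1, 2, 3, 4, 5, 6, 7, 8, 9, 10], T = [11]
Cut edges: (10,11)

By max-flow min-cut theorem, max flow = min cut = 11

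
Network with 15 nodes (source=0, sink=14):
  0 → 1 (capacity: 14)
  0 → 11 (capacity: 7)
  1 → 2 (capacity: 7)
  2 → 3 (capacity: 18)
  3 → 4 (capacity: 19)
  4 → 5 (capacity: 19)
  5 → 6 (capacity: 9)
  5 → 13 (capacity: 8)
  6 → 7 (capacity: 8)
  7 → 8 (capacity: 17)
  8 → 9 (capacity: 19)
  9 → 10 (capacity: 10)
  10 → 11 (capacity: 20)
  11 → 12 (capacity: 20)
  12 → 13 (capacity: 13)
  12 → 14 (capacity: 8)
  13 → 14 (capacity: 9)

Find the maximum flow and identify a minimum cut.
Max flow = 14, Min cut edges: (0,11), (1,2)

Maximum flow: 14
Minimum cut: (0,11), (1,2)
Partition: S = [0, 1], T = [2, 3, 4, 5, 6, 7, 8, 9, 10, 11, 12, 13, 14]

Max-flow min-cut theorem verified: both equal 14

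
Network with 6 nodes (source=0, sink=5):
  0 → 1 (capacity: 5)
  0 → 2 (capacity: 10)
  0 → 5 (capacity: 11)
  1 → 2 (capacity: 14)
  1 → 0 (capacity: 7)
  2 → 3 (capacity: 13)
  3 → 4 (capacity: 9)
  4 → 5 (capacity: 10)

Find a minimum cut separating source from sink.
Min cut value = 20, edges: (0,5), (3,4)

Min cut value: 20
Partition: S = [0, 1, 2, 3], T = [4, 5]
Cut edges: (0,5), (3,4)

By max-flow min-cut theorem, max flow = min cut = 20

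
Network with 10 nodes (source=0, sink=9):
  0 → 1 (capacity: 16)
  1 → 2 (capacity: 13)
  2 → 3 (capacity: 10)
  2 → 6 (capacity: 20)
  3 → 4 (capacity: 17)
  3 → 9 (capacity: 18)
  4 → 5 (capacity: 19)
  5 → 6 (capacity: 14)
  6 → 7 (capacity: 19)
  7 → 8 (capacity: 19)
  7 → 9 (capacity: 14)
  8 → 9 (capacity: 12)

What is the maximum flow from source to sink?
Maximum flow = 13

Max flow: 13

Flow assignment:
  0 → 1: 13/16
  1 → 2: 13/13
  2 → 3: 10/10
  2 → 6: 3/20
  3 → 9: 10/18
  6 → 7: 3/19
  7 → 9: 3/14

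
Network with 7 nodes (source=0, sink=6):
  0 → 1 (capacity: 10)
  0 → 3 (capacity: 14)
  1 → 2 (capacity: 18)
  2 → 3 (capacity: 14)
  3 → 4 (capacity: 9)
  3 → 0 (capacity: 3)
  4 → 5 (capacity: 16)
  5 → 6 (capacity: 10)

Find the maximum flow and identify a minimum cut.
Max flow = 9, Min cut edges: (3,4)

Maximum flow: 9
Minimum cut: (3,4)
Partition: S = [0, 1, 2, 3], T = [4, 5, 6]

Max-flow min-cut theorem verified: both equal 9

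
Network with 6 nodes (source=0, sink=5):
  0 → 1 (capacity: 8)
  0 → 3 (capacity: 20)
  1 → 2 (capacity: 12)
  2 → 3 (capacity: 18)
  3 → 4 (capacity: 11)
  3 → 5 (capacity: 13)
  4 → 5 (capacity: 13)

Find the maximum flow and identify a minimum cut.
Max flow = 24, Min cut edges: (3,4), (3,5)

Maximum flow: 24
Minimum cut: (3,4), (3,5)
Partition: S = [0, 1, 2, 3], T = [4, 5]

Max-flow min-cut theorem verified: both equal 24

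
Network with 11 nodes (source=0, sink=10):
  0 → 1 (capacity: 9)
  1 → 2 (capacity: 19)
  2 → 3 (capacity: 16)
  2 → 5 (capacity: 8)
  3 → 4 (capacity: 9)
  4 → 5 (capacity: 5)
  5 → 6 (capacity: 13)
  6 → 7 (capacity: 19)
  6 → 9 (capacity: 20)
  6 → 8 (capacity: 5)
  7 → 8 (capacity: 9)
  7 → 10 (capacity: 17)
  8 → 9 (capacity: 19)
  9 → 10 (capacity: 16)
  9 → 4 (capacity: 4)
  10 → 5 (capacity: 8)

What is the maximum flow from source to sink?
Maximum flow = 9

Max flow: 9

Flow assignment:
  0 → 1: 9/9
  1 → 2: 9/19
  2 → 3: 1/16
  2 → 5: 8/8
  3 → 4: 1/9
  4 → 5: 1/5
  5 → 6: 9/13
  6 → 7: 9/19
  7 → 10: 9/17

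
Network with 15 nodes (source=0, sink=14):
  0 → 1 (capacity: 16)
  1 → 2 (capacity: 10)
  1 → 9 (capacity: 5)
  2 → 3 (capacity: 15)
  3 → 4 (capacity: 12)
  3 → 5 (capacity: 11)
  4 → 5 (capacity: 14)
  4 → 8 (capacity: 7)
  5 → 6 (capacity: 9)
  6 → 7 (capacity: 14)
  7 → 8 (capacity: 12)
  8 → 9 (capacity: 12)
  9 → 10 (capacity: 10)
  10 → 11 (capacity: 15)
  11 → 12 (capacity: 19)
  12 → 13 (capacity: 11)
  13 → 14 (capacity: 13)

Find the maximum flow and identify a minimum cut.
Max flow = 10, Min cut edges: (9,10)

Maximum flow: 10
Minimum cut: (9,10)
Partition: S = [0, 1, 2, 3, 4, 5, 6, 7, 8, 9], T = [10, 11, 12, 13, 14]

Max-flow min-cut theorem verified: both equal 10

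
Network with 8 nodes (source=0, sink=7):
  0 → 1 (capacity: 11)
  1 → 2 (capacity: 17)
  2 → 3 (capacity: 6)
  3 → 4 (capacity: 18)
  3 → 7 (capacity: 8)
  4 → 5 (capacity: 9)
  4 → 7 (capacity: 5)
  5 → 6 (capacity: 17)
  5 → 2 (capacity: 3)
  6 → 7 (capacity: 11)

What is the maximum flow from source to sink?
Maximum flow = 6

Max flow: 6

Flow assignment:
  0 → 1: 6/11
  1 → 2: 6/17
  2 → 3: 6/6
  3 → 7: 6/8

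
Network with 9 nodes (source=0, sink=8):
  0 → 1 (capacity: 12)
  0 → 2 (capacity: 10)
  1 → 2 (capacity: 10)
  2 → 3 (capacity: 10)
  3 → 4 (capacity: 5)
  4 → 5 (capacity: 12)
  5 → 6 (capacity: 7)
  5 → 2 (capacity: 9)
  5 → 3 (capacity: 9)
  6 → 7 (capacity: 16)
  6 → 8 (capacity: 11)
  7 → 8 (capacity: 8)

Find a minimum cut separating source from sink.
Min cut value = 5, edges: (3,4)

Min cut value: 5
Partition: S = [0, 1, 2, 3], T = [4, 5, 6, 7, 8]
Cut edges: (3,4)

By max-flow min-cut theorem, max flow = min cut = 5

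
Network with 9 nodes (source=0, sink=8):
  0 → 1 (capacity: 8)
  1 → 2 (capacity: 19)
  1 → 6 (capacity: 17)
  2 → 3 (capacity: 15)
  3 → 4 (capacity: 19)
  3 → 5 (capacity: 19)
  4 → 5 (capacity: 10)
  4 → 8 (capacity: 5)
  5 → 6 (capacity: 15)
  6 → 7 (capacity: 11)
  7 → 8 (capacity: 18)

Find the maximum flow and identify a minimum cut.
Max flow = 8, Min cut edges: (0,1)

Maximum flow: 8
Minimum cut: (0,1)
Partition: S = [0], T = [1, 2, 3, 4, 5, 6, 7, 8]

Max-flow min-cut theorem verified: both equal 8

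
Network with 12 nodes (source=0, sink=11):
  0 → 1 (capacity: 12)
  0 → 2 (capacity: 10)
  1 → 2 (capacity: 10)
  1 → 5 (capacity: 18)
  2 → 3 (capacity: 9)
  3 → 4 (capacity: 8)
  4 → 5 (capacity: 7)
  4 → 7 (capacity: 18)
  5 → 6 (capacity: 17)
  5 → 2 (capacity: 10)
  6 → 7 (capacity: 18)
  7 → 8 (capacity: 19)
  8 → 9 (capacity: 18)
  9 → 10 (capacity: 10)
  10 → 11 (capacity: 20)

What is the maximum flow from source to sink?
Maximum flow = 10

Max flow: 10

Flow assignment:
  0 → 1: 10/12
  1 → 5: 10/18
  5 → 6: 10/17
  6 → 7: 10/18
  7 → 8: 10/19
  8 → 9: 10/18
  9 → 10: 10/10
  10 → 11: 10/20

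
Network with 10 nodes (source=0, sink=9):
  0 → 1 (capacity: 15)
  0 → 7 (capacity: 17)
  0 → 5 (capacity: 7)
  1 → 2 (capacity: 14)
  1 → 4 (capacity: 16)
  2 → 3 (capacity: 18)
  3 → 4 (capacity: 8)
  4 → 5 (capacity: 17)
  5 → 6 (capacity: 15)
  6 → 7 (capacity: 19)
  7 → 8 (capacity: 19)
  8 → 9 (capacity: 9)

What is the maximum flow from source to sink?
Maximum flow = 9

Max flow: 9

Flow assignment:
  0 → 1: 9/15
  1 → 4: 9/16
  4 → 5: 9/17
  5 → 6: 9/15
  6 → 7: 9/19
  7 → 8: 9/19
  8 → 9: 9/9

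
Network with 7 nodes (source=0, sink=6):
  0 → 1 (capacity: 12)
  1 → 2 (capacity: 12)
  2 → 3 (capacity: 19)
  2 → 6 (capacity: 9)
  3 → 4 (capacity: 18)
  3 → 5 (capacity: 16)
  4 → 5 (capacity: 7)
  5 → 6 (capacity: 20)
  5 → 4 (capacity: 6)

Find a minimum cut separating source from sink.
Min cut value = 12, edges: (1,2)

Min cut value: 12
Partition: S = [0, 1], T = [2, 3, 4, 5, 6]
Cut edges: (1,2)

By max-flow min-cut theorem, max flow = min cut = 12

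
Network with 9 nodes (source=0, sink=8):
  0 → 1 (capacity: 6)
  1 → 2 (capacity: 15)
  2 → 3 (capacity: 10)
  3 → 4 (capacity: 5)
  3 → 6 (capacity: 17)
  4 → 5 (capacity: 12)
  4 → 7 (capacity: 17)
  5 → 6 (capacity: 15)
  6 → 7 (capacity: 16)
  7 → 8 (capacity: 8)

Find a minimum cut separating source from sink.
Min cut value = 6, edges: (0,1)

Min cut value: 6
Partition: S = [0], T = [1, 2, 3, 4, 5, 6, 7, 8]
Cut edges: (0,1)

By max-flow min-cut theorem, max flow = min cut = 6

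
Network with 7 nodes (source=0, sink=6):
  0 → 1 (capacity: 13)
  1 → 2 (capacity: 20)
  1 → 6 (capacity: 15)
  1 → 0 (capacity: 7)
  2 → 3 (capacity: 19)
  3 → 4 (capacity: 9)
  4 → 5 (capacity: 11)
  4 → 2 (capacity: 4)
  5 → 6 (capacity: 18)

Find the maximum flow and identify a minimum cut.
Max flow = 13, Min cut edges: (0,1)

Maximum flow: 13
Minimum cut: (0,1)
Partition: S = [0], T = [1, 2, 3, 4, 5, 6]

Max-flow min-cut theorem verified: both equal 13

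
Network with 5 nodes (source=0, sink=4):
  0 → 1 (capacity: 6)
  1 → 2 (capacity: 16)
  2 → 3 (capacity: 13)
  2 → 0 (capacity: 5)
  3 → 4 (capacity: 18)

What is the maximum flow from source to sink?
Maximum flow = 6

Max flow: 6

Flow assignment:
  0 → 1: 6/6
  1 → 2: 6/16
  2 → 3: 6/13
  3 → 4: 6/18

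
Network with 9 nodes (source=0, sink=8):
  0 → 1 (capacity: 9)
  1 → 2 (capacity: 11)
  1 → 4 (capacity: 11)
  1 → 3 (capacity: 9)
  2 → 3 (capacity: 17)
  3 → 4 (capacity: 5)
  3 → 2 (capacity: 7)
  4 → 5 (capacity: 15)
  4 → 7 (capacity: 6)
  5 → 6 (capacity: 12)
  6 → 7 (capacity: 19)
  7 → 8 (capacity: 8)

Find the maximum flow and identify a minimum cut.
Max flow = 8, Min cut edges: (7,8)

Maximum flow: 8
Minimum cut: (7,8)
Partition: S = [0, 1, 2, 3, 4, 5, 6, 7], T = [8]

Max-flow min-cut theorem verified: both equal 8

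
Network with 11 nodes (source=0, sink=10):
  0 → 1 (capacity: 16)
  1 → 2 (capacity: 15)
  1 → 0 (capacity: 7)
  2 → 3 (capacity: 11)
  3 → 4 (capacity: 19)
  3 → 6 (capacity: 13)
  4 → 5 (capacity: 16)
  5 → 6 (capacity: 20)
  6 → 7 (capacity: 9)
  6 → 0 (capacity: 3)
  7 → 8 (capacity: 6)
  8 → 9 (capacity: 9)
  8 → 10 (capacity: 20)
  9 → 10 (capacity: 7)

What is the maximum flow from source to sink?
Maximum flow = 6

Max flow: 6

Flow assignment:
  0 → 1: 9/16
  1 → 2: 9/15
  2 → 3: 9/11
  3 → 6: 9/13
  6 → 7: 6/9
  6 → 0: 3/3
  7 → 8: 6/6
  8 → 10: 6/20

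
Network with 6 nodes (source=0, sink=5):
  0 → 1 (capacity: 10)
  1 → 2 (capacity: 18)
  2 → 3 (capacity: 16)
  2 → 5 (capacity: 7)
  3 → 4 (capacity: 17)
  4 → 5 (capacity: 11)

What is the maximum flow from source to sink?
Maximum flow = 10

Max flow: 10

Flow assignment:
  0 → 1: 10/10
  1 → 2: 10/18
  2 → 3: 3/16
  2 → 5: 7/7
  3 → 4: 3/17
  4 → 5: 3/11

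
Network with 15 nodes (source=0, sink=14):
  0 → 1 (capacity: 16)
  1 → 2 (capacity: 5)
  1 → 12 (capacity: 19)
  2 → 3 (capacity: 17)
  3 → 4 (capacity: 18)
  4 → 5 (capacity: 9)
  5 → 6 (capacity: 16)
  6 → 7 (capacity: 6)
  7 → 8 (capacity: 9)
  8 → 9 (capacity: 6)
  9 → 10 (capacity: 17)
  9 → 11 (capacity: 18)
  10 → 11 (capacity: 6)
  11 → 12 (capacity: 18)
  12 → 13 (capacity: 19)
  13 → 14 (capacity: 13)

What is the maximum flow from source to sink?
Maximum flow = 13

Max flow: 13

Flow assignment:
  0 → 1: 13/16
  1 → 12: 13/19
  12 → 13: 13/19
  13 → 14: 13/13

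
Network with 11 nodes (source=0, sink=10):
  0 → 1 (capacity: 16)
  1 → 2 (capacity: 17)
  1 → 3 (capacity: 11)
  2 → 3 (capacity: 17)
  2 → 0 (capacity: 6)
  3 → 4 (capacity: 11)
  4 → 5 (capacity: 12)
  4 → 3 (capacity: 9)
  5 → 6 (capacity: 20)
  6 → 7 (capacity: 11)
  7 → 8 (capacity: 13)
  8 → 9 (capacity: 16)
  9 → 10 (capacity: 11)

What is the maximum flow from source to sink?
Maximum flow = 11

Max flow: 11

Flow assignment:
  0 → 1: 16/16
  1 → 2: 5/17
  1 → 3: 11/11
  2 → 0: 5/6
  3 → 4: 11/11
  4 → 5: 11/12
  5 → 6: 11/20
  6 → 7: 11/11
  7 → 8: 11/13
  8 → 9: 11/16
  9 → 10: 11/11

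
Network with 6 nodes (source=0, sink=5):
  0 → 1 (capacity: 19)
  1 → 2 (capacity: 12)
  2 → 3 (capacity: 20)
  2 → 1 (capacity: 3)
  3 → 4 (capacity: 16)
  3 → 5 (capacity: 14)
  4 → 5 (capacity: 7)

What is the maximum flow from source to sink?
Maximum flow = 12

Max flow: 12

Flow assignment:
  0 → 1: 12/19
  1 → 2: 12/12
  2 → 3: 12/20
  3 → 5: 12/14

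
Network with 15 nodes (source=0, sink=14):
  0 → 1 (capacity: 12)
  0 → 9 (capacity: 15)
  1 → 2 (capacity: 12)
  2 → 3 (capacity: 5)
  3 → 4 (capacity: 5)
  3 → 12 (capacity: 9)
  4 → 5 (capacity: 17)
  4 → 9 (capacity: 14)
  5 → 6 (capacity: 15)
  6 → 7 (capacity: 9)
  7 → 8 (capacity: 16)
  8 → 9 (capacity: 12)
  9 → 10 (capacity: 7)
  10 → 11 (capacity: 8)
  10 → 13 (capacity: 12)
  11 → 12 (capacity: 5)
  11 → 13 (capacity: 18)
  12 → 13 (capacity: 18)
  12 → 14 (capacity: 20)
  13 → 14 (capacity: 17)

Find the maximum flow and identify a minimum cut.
Max flow = 12, Min cut edges: (2,3), (9,10)

Maximum flow: 12
Minimum cut: (2,3), (9,10)
Partition: S = [0, 1, 2, 4, 5, 6, 7, 8, 9], T = [3, 10, 11, 12, 13, 14]

Max-flow min-cut theorem verified: both equal 12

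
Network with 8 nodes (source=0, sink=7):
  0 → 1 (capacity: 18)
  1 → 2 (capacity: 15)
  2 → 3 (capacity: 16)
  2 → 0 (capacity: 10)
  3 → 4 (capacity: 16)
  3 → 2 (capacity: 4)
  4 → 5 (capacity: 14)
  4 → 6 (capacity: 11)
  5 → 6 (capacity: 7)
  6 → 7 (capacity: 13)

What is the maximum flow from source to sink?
Maximum flow = 13

Max flow: 13

Flow assignment:
  0 → 1: 15/18
  1 → 2: 15/15
  2 → 3: 13/16
  2 → 0: 2/10
  3 → 4: 13/16
  4 → 5: 2/14
  4 → 6: 11/11
  5 → 6: 2/7
  6 → 7: 13/13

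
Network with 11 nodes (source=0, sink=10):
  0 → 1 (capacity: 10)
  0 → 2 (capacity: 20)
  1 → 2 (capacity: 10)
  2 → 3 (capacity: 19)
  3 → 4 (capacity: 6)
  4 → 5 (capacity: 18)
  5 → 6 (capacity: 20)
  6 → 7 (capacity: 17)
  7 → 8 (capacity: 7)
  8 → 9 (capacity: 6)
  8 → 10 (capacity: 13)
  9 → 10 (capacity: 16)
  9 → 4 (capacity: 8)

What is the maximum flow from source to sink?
Maximum flow = 6

Max flow: 6

Flow assignment:
  0 → 2: 6/20
  2 → 3: 6/19
  3 → 4: 6/6
  4 → 5: 6/18
  5 → 6: 6/20
  6 → 7: 6/17
  7 → 8: 6/7
  8 → 10: 6/13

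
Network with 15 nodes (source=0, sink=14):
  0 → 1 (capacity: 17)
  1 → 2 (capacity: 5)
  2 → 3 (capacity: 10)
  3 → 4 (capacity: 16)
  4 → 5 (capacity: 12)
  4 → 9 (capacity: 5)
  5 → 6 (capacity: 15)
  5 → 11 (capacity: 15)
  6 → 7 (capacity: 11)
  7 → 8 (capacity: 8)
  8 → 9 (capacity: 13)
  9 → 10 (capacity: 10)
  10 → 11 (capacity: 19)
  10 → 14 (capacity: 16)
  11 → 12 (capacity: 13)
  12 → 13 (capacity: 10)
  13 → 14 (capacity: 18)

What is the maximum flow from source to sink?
Maximum flow = 5

Max flow: 5

Flow assignment:
  0 → 1: 5/17
  1 → 2: 5/5
  2 → 3: 5/10
  3 → 4: 5/16
  4 → 9: 5/5
  9 → 10: 5/10
  10 → 14: 5/16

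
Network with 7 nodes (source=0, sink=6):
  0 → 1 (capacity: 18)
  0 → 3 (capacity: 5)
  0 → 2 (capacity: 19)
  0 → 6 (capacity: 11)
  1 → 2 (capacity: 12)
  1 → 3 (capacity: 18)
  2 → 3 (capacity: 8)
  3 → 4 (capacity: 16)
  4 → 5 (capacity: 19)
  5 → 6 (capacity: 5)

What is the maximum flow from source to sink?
Maximum flow = 16

Max flow: 16

Flow assignment:
  0 → 2: 5/19
  0 → 6: 11/11
  2 → 3: 5/8
  3 → 4: 5/16
  4 → 5: 5/19
  5 → 6: 5/5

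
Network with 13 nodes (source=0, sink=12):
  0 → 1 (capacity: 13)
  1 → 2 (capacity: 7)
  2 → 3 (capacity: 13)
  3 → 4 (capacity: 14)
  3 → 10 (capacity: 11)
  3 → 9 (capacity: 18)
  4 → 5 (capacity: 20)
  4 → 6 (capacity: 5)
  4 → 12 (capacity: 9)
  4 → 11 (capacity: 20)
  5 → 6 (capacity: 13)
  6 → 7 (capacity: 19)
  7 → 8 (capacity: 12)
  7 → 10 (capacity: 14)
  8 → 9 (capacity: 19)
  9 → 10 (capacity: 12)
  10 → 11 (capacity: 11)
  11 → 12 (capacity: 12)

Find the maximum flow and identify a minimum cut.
Max flow = 7, Min cut edges: (1,2)

Maximum flow: 7
Minimum cut: (1,2)
Partition: S = [0, 1], T = [2, 3, 4, 5, 6, 7, 8, 9, 10, 11, 12]

Max-flow min-cut theorem verified: both equal 7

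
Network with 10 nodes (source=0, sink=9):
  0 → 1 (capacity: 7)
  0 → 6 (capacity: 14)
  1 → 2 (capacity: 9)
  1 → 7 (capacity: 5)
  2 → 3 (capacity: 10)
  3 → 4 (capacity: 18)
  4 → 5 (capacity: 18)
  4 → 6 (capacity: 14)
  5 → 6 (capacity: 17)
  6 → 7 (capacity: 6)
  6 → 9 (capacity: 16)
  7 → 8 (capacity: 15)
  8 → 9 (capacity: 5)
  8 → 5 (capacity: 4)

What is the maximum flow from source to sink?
Maximum flow = 21

Max flow: 21

Flow assignment:
  0 → 1: 7/7
  0 → 6: 14/14
  1 → 2: 2/9
  1 → 7: 5/5
  2 → 3: 2/10
  3 → 4: 2/18
  4 → 6: 2/14
  6 → 9: 16/16
  7 → 8: 5/15
  8 → 9: 5/5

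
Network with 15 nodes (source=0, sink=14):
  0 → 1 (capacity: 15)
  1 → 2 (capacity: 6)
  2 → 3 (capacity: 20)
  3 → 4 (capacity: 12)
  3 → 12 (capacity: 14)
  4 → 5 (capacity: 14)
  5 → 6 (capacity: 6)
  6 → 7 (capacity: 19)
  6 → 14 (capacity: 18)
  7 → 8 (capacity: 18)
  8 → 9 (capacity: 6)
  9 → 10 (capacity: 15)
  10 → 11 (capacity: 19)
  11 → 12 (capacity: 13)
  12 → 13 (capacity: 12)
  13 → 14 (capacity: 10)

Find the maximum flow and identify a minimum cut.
Max flow = 6, Min cut edges: (1,2)

Maximum flow: 6
Minimum cut: (1,2)
Partition: S = [0, 1], T = [2, 3, 4, 5, 6, 7, 8, 9, 10, 11, 12, 13, 14]

Max-flow min-cut theorem verified: both equal 6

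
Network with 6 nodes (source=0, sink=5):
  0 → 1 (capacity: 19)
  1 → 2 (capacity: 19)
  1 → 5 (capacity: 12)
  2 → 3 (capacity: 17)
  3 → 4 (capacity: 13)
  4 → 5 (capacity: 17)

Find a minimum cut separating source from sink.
Min cut value = 19, edges: (0,1)

Min cut value: 19
Partition: S = [0], T = [1, 2, 3, 4, 5]
Cut edges: (0,1)

By max-flow min-cut theorem, max flow = min cut = 19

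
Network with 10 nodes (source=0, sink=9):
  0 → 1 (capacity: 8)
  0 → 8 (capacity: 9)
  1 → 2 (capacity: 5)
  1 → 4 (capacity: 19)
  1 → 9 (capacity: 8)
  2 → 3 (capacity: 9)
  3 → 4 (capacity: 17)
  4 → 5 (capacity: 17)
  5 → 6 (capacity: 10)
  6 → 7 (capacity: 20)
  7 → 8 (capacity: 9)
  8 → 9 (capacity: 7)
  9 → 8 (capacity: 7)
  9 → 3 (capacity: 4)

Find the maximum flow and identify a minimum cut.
Max flow = 15, Min cut edges: (1,9), (8,9)

Maximum flow: 15
Minimum cut: (1,9), (8,9)
Partition: S = [0, 1, 2, 3, 4, 5, 6, 7, 8], T = [9]

Max-flow min-cut theorem verified: both equal 15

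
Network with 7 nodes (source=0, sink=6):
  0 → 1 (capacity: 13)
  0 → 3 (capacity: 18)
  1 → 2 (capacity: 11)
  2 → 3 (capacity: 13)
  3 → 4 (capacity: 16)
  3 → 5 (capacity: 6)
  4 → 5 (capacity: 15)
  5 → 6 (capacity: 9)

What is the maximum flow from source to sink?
Maximum flow = 9

Max flow: 9

Flow assignment:
  0 → 1: 9/13
  1 → 2: 9/11
  2 → 3: 9/13
  3 → 4: 9/16
  4 → 5: 9/15
  5 → 6: 9/9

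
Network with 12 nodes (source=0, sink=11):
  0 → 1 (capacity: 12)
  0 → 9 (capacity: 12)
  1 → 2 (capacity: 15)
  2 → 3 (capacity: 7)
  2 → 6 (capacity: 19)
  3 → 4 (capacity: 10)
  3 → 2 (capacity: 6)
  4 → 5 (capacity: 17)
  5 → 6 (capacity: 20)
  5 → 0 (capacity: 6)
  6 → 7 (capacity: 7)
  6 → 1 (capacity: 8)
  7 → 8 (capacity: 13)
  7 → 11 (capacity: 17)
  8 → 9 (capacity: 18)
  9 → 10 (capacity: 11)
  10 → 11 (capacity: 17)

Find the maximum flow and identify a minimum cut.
Max flow = 18, Min cut edges: (6,7), (9,10)

Maximum flow: 18
Minimum cut: (6,7), (9,10)
Partition: S = [0, 1, 2, 3, 4, 5, 6, 8, 9], T = [7, 10, 11]

Max-flow min-cut theorem verified: both equal 18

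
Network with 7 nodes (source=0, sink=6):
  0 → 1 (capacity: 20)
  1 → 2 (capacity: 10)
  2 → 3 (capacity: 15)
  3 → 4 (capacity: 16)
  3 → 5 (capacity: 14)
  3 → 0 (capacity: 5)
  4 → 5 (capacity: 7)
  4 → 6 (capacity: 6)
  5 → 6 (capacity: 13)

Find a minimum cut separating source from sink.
Min cut value = 10, edges: (1,2)

Min cut value: 10
Partition: S = [0, 1], T = [2, 3, 4, 5, 6]
Cut edges: (1,2)

By max-flow min-cut theorem, max flow = min cut = 10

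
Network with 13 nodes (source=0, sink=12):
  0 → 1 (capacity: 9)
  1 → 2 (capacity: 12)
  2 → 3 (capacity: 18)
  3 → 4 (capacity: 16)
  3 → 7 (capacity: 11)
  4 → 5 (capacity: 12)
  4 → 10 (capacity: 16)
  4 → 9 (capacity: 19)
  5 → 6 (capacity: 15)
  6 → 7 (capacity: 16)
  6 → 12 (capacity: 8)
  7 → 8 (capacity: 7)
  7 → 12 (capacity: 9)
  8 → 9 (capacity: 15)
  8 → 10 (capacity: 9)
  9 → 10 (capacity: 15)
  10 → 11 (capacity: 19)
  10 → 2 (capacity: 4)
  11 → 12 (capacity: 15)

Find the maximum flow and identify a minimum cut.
Max flow = 9, Min cut edges: (0,1)

Maximum flow: 9
Minimum cut: (0,1)
Partition: S = [0], T = [1, 2, 3, 4, 5, 6, 7, 8, 9, 10, 11, 12]

Max-flow min-cut theorem verified: both equal 9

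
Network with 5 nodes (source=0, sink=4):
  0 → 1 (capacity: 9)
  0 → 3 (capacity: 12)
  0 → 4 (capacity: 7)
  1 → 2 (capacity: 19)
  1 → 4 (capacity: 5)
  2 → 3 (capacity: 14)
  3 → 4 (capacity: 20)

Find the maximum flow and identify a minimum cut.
Max flow = 28, Min cut edges: (0,1), (0,3), (0,4)

Maximum flow: 28
Minimum cut: (0,1), (0,3), (0,4)
Partition: S = [0], T = [1, 2, 3, 4]

Max-flow min-cut theorem verified: both equal 28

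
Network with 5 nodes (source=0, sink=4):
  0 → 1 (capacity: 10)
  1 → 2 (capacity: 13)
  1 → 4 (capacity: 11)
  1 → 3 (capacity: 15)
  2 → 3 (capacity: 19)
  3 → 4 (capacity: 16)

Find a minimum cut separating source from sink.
Min cut value = 10, edges: (0,1)

Min cut value: 10
Partition: S = [0], T = [1, 2, 3, 4]
Cut edges: (0,1)

By max-flow min-cut theorem, max flow = min cut = 10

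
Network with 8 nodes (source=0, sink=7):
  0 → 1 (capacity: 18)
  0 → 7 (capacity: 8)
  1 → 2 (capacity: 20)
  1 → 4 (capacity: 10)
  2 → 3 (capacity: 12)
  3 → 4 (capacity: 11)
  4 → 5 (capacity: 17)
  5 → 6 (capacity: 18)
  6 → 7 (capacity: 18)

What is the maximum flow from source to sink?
Maximum flow = 25

Max flow: 25

Flow assignment:
  0 → 1: 17/18
  0 → 7: 8/8
  1 → 2: 8/20
  1 → 4: 9/10
  2 → 3: 8/12
  3 → 4: 8/11
  4 → 5: 17/17
  5 → 6: 17/18
  6 → 7: 17/18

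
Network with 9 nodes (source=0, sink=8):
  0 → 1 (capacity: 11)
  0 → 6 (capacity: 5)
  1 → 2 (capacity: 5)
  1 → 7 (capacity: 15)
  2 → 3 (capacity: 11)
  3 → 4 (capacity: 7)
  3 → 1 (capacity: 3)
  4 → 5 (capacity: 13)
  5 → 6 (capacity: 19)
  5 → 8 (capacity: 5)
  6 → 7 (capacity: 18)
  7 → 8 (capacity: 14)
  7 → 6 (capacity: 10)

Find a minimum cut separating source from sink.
Min cut value = 16, edges: (0,1), (0,6)

Min cut value: 16
Partition: S = [0], T = [1, 2, 3, 4, 5, 6, 7, 8]
Cut edges: (0,1), (0,6)

By max-flow min-cut theorem, max flow = min cut = 16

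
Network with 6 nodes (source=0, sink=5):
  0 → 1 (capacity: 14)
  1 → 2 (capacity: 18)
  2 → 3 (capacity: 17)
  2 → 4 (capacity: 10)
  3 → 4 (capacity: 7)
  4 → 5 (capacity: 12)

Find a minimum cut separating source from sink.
Min cut value = 12, edges: (4,5)

Min cut value: 12
Partition: S = [0, 1, 2, 3, 4], T = [5]
Cut edges: (4,5)

By max-flow min-cut theorem, max flow = min cut = 12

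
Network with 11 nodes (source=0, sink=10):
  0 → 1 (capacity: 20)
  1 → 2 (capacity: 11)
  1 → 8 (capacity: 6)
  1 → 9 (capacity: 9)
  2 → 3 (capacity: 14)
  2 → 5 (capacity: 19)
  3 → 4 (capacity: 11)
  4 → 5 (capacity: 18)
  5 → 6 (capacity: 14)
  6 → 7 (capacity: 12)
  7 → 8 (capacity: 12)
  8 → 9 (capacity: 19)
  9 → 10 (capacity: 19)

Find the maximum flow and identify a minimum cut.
Max flow = 19, Min cut edges: (9,10)

Maximum flow: 19
Minimum cut: (9,10)
Partition: S = [0, 1, 2, 3, 4, 5, 6, 7, 8, 9], T = [10]

Max-flow min-cut theorem verified: both equal 19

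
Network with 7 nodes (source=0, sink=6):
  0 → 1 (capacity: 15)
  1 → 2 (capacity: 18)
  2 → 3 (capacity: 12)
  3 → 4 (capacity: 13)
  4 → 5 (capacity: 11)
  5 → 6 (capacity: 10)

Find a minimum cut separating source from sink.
Min cut value = 10, edges: (5,6)

Min cut value: 10
Partition: S = [0, 1, 2, 3, 4, 5], T = [6]
Cut edges: (5,6)

By max-flow min-cut theorem, max flow = min cut = 10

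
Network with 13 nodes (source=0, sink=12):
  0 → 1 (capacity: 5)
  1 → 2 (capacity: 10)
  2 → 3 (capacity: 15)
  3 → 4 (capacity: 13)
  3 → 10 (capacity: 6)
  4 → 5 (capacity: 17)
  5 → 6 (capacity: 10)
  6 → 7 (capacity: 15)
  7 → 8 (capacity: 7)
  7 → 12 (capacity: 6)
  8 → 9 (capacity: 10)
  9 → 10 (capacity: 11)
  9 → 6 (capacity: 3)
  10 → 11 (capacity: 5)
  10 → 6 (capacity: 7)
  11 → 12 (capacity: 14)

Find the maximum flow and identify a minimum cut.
Max flow = 5, Min cut edges: (0,1)

Maximum flow: 5
Minimum cut: (0,1)
Partition: S = [0], T = [1, 2, 3, 4, 5, 6, 7, 8, 9, 10, 11, 12]

Max-flow min-cut theorem verified: both equal 5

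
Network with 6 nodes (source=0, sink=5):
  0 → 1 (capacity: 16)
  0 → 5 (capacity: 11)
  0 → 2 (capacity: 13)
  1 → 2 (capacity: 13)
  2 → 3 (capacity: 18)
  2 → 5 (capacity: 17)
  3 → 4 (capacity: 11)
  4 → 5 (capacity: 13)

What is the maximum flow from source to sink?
Maximum flow = 37

Max flow: 37

Flow assignment:
  0 → 1: 13/16
  0 → 5: 11/11
  0 → 2: 13/13
  1 → 2: 13/13
  2 → 3: 9/18
  2 → 5: 17/17
  3 → 4: 9/11
  4 → 5: 9/13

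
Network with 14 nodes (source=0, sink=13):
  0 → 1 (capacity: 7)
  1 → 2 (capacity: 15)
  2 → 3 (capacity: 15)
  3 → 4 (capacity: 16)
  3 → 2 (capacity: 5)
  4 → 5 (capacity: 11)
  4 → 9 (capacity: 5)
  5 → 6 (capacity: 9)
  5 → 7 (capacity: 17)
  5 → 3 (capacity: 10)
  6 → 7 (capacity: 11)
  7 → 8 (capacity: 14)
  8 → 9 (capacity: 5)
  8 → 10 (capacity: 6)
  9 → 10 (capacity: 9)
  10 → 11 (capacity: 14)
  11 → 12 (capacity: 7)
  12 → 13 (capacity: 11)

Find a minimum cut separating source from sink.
Min cut value = 7, edges: (11,12)

Min cut value: 7
Partition: S = [0, 1, 2, 3, 4, 5, 6, 7, 8, 9, 10, 11], T = [12, 13]
Cut edges: (11,12)

By max-flow min-cut theorem, max flow = min cut = 7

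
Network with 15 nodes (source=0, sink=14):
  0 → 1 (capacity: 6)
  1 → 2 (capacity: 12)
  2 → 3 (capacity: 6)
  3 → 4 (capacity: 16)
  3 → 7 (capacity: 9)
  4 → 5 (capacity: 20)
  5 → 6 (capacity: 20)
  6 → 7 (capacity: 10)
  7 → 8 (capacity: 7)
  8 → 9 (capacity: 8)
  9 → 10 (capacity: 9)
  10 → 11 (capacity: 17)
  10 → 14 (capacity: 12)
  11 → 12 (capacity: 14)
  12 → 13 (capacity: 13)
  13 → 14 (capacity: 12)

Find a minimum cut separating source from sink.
Min cut value = 6, edges: (2,3)

Min cut value: 6
Partition: S = [0, 1, 2], T = [3, 4, 5, 6, 7, 8, 9, 10, 11, 12, 13, 14]
Cut edges: (2,3)

By max-flow min-cut theorem, max flow = min cut = 6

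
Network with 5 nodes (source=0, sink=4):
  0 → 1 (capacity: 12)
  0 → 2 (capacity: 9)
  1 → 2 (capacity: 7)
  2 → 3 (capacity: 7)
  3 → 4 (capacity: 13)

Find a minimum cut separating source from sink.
Min cut value = 7, edges: (2,3)

Min cut value: 7
Partition: S = [0, 1, 2], T = [3, 4]
Cut edges: (2,3)

By max-flow min-cut theorem, max flow = min cut = 7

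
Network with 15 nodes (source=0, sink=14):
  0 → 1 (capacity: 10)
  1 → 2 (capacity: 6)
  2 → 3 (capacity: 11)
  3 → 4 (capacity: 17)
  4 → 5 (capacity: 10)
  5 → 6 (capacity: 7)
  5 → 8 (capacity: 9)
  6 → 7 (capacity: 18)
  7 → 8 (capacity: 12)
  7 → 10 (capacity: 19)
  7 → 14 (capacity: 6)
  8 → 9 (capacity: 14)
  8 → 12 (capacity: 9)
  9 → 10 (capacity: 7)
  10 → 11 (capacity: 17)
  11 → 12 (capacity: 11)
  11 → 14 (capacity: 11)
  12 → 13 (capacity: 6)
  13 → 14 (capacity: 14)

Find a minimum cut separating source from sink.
Min cut value = 6, edges: (1,2)

Min cut value: 6
Partition: S = [0, 1], T = [2, 3, 4, 5, 6, 7, 8, 9, 10, 11, 12, 13, 14]
Cut edges: (1,2)

By max-flow min-cut theorem, max flow = min cut = 6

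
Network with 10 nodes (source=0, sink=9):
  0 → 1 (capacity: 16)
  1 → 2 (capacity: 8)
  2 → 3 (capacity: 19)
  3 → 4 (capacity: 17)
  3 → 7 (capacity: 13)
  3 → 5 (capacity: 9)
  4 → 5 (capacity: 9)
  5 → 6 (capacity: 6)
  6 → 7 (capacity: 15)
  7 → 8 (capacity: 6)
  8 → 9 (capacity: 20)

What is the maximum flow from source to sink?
Maximum flow = 6

Max flow: 6

Flow assignment:
  0 → 1: 6/16
  1 → 2: 6/8
  2 → 3: 6/19
  3 → 7: 6/13
  7 → 8: 6/6
  8 → 9: 6/20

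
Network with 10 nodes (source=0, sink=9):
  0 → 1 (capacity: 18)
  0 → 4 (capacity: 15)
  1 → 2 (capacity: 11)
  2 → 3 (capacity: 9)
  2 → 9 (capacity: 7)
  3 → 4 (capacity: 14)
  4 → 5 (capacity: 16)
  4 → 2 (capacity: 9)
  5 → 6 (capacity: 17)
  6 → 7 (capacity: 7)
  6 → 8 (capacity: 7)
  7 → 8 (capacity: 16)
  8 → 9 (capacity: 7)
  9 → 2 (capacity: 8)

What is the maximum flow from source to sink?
Maximum flow = 14

Max flow: 14

Flow assignment:
  0 → 1: 11/18
  0 → 4: 3/15
  1 → 2: 11/11
  2 → 3: 9/9
  2 → 9: 7/7
  3 → 4: 9/14
  4 → 5: 7/16
  4 → 2: 5/9
  5 → 6: 7/17
  6 → 8: 7/7
  8 → 9: 7/7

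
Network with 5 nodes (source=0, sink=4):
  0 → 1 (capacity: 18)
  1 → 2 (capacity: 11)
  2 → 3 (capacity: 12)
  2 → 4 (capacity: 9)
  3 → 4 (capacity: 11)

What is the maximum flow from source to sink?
Maximum flow = 11

Max flow: 11

Flow assignment:
  0 → 1: 11/18
  1 → 2: 11/11
  2 → 3: 2/12
  2 → 4: 9/9
  3 → 4: 2/11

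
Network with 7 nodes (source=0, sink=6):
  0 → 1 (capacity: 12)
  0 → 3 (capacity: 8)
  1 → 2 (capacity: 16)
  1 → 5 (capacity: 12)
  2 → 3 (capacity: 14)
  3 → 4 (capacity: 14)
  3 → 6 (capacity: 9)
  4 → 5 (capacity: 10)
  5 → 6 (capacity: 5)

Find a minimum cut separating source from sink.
Min cut value = 14, edges: (3,6), (5,6)

Min cut value: 14
Partition: S = [0, 1, 2, 3, 4, 5], T = [6]
Cut edges: (3,6), (5,6)

By max-flow min-cut theorem, max flow = min cut = 14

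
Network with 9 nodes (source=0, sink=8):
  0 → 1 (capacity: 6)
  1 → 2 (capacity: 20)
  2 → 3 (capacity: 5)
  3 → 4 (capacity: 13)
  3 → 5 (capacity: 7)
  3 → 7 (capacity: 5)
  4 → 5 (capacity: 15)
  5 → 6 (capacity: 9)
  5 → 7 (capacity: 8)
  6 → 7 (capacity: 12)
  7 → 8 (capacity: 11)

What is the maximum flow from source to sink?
Maximum flow = 5

Max flow: 5

Flow assignment:
  0 → 1: 5/6
  1 → 2: 5/20
  2 → 3: 5/5
  3 → 7: 5/5
  7 → 8: 5/11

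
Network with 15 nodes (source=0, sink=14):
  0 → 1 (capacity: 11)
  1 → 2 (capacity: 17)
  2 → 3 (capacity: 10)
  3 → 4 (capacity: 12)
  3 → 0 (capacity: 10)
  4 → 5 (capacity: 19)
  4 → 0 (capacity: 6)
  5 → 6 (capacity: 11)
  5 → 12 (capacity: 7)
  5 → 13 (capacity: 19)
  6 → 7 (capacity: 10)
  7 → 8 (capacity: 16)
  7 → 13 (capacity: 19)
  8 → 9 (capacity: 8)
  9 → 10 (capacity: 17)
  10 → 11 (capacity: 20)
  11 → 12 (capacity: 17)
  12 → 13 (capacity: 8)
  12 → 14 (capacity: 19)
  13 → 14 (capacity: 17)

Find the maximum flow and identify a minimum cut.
Max flow = 10, Min cut edges: (2,3)

Maximum flow: 10
Minimum cut: (2,3)
Partition: S = [0, 1, 2], T = [3, 4, 5, 6, 7, 8, 9, 10, 11, 12, 13, 14]

Max-flow min-cut theorem verified: both equal 10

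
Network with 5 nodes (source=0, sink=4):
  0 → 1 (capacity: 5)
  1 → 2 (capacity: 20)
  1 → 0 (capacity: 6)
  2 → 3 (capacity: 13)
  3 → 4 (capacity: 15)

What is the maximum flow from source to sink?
Maximum flow = 5

Max flow: 5

Flow assignment:
  0 → 1: 5/5
  1 → 2: 5/20
  2 → 3: 5/13
  3 → 4: 5/15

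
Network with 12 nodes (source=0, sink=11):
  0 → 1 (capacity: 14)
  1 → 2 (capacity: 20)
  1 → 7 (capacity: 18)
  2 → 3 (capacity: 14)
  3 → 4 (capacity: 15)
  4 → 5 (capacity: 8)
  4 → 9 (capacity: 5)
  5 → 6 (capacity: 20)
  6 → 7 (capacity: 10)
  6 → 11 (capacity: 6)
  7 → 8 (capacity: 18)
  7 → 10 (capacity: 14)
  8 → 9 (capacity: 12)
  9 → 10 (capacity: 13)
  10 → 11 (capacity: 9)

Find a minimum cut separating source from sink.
Min cut value = 14, edges: (0,1)

Min cut value: 14
Partition: S = [0], T = [1, 2, 3, 4, 5, 6, 7, 8, 9, 10, 11]
Cut edges: (0,1)

By max-flow min-cut theorem, max flow = min cut = 14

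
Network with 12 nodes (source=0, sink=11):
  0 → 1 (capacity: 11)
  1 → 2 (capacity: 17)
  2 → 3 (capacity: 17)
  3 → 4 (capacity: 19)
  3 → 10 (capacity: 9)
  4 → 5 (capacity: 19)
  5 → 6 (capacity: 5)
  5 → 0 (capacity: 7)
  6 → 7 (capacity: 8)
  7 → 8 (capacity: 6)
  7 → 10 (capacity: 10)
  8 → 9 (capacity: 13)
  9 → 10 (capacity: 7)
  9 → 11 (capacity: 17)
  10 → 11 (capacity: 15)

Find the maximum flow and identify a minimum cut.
Max flow = 11, Min cut edges: (0,1)

Maximum flow: 11
Minimum cut: (0,1)
Partition: S = [0], T = [1, 2, 3, 4, 5, 6, 7, 8, 9, 10, 11]

Max-flow min-cut theorem verified: both equal 11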